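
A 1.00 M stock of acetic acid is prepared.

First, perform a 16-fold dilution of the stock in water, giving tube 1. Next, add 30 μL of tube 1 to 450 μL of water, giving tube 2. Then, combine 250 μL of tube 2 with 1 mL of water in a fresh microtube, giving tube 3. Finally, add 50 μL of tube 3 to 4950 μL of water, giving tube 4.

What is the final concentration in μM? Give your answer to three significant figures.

7.81 μM

Step 1: 16-fold → factor 16
Step 2: 30 μL + 450 μL = 480 μL total → factor 480/30 = 16
Step 3: 250 μL + 1 mL = 1250 μL total → factor 1250/250 = 5
Step 4: 50 μL + 4950 μL = 5000 μL total → factor 5000/50 = 100
Overall dilution factor = 16 × 16 × 5 × 100 = 1.28 × 10^5
Final = 1.00 M / 1.28 × 10^5 = 7.813 × 10^-6 M = 7.81 μM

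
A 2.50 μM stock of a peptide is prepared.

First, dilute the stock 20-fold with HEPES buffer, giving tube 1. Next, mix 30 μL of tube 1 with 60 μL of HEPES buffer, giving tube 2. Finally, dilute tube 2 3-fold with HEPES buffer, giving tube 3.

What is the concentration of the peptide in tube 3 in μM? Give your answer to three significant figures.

Step 1: 20-fold → factor 20
Step 2: 30 μL + 60 μL = 90 μL total → factor 90/30 = 3
Step 3: 3-fold → factor 3
Dilution factor through tube 3 = 20 × 3 × 3 = 180
[tube 3] = 2.50 μM / 180 = 0.0139 μM

0.0139 μM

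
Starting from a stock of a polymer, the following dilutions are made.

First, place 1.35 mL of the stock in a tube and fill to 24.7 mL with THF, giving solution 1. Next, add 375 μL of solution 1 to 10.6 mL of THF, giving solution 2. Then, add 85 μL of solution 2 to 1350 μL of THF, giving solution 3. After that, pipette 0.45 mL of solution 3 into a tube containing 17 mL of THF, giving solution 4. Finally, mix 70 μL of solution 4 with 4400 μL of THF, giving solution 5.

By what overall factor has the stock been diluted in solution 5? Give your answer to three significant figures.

2.24 × 10^7

Step 1: 1.35 mL brought to 24.7 mL → factor 24.7/1.35 = 18.296
Step 2: 375 μL + 10.6 mL = 10975 μL total → factor 10975/375 = 29.267
Step 3: 85 μL + 1350 μL = 1435 μL total → factor 1435/85 = 16.882
Step 4: 0.45 mL + 17 mL = 17.45 mL total → factor 17.45/0.45 = 38.778
Step 5: 70 μL + 4400 μL = 4470 μL total → factor 4470/70 = 63.857
Overall dilution factor = 18.296 × 29.267 × 16.882 × 38.778 × 63.857 = 2.2385 × 10^7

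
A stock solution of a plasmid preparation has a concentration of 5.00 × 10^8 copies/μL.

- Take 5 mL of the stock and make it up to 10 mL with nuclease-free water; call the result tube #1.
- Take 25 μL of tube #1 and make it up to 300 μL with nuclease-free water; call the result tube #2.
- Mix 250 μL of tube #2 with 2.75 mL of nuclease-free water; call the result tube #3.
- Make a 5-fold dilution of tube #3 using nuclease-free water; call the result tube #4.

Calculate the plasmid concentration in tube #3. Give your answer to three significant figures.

Step 1: 5 mL brought to 10 mL → factor 10/5 = 2
Step 2: 25 μL brought to 300 μL → factor 300/25 = 12
Step 3: 250 μL + 2.75 mL = 3000 μL total → factor 3000/250 = 12
Dilution factor through tube #3 = 2 × 12 × 12 = 288
[tube #3] = 5.00 × 10^8 copies/μL / 288 = 1.74 × 10^6 copies/μL

1.74 × 10^6 copies/μL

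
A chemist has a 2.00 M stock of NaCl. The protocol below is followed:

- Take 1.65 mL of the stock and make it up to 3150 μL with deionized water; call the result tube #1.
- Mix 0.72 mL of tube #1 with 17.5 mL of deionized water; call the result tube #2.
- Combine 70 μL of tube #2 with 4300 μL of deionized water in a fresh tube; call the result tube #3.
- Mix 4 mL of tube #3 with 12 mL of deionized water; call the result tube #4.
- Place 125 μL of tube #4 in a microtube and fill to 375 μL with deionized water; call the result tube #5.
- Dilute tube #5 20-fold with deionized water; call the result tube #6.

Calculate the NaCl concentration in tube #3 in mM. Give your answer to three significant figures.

0.663 mM

Step 1: 1.65 mL brought to 3150 μL → factor 3.15/1.65 = 1.9091
Step 2: 0.72 mL + 17.5 mL = 18.22 mL total → factor 18.22/0.72 = 25.306
Step 3: 70 μL + 4300 μL = 4370 μL total → factor 4370/70 = 62.429
Dilution factor through tube #3 = 1.9091 × 25.306 × 62.429 = 3016
[tube #3] = 2.00 M / 3016 = 0.0006631 M = 0.663 mM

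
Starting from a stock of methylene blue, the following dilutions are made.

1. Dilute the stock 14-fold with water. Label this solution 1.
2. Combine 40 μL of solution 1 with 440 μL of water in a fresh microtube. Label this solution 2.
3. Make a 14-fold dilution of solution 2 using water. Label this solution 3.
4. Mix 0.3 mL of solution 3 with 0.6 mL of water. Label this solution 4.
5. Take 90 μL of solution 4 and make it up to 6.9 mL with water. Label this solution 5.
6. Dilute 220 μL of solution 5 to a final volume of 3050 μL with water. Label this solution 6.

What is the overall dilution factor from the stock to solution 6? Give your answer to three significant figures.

7.50 × 10^6

Step 1: 14-fold → factor 14
Step 2: 40 μL + 440 μL = 480 μL total → factor 480/40 = 12
Step 3: 14-fold → factor 14
Step 4: 0.3 mL + 0.6 mL = 0.9 mL total → factor 0.9/0.3 = 3
Step 5: 90 μL brought to 6.9 mL → factor 6900/90 = 76.667
Step 6: 220 μL brought to 3050 μL → factor 3050/220 = 13.864
Overall dilution factor = 14 × 12 × 14 × 3 × 76.667 × 13.864 = 7.4997 × 10^6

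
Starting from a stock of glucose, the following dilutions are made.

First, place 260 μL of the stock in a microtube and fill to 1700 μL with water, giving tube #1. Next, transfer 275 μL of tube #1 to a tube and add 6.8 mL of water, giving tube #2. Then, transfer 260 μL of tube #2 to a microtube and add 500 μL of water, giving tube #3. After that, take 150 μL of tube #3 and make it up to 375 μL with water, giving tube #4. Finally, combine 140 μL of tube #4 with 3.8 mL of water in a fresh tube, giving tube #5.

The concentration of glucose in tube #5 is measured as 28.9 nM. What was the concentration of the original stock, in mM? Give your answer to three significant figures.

1.00 mM

Step 1: 260 μL brought to 1700 μL → factor 1700/260 = 6.5385
Step 2: 275 μL + 6.8 mL = 7075 μL total → factor 7075/275 = 25.727
Step 3: 260 μL + 500 μL = 760 μL total → factor 760/260 = 2.9231
Step 4: 150 μL brought to 375 μL → factor 375/150 = 2.5
Step 5: 140 μL + 3.8 mL = 3940 μL total → factor 3940/140 = 28.143
Overall dilution factor = 6.5385 × 25.727 × 2.9231 × 2.5 × 28.143 = 34595
Stock = 28.9 nM × 34595 = 9.998 × 10^5 nM = 1.00 mM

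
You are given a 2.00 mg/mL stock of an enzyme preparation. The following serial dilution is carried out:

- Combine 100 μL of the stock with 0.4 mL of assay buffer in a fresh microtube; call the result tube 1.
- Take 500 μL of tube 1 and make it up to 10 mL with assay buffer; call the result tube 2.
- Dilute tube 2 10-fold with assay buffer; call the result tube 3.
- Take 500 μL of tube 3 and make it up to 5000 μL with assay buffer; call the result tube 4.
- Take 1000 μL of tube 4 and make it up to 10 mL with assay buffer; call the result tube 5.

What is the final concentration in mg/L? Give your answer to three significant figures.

0.0200 mg/L

Step 1: 100 μL + 0.4 mL = 500 μL total → factor 500/100 = 5
Step 2: 500 μL brought to 10 mL → factor 10000/500 = 20
Step 3: 10-fold → factor 10
Step 4: 500 μL brought to 5000 μL → factor 5000/500 = 10
Step 5: 1000 μL brought to 10 mL → factor 10000/1000 = 10
Overall dilution factor = 5 × 20 × 10 × 10 × 10 = 1 × 10^5
Final = 2.00 mg/mL / 1 × 10^5 = 2.000 × 10^-5 mg/mL = 0.0200 mg/L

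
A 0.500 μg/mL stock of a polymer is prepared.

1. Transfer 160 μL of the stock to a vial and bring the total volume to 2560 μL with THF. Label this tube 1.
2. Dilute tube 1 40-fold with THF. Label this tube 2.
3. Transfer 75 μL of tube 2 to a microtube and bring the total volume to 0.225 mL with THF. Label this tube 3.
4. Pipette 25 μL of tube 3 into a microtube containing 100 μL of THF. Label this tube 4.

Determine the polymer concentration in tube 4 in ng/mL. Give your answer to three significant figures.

0.0521 ng/mL

Step 1: 160 μL brought to 2560 μL → factor 2560/160 = 16
Step 2: 40-fold → factor 40
Step 3: 75 μL brought to 0.225 mL → factor 225/75 = 3
Step 4: 25 μL + 100 μL = 125 μL total → factor 125/25 = 5
Overall dilution factor = 16 × 40 × 3 × 5 = 9600
Final = 0.500 μg/mL / 9600 = 5.208 × 10^-5 μg/mL = 0.0521 ng/mL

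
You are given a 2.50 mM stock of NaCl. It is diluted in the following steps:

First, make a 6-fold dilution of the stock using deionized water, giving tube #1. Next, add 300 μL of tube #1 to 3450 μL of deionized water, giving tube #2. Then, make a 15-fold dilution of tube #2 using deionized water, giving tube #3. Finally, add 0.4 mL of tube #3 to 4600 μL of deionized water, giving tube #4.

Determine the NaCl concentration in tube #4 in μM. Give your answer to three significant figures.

0.178 μM

Step 1: 6-fold → factor 6
Step 2: 300 μL + 3450 μL = 3750 μL total → factor 3750/300 = 12.5
Step 3: 15-fold → factor 15
Step 4: 0.4 mL + 4600 μL = 5 mL total → factor 5/0.4 = 12.5
Overall dilution factor = 6 × 12.5 × 15 × 12.5 = 14062
Final = 2.50 mM / 14062 = 0.0001778 mM = 0.178 μM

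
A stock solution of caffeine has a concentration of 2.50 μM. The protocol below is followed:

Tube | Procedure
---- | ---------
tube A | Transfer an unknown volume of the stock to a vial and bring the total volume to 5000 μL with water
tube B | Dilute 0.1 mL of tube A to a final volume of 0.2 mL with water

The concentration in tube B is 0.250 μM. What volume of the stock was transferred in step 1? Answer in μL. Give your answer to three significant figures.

1.00 × 10^3 μL

Step 1: v brought to 5000 μL → factor = 5000 μL/v
Step 2: 0.1 mL brought to 0.2 mL → factor 0.2/0.1 = 2
Product of known-step factors = 2
Overall factor = 2.50 μM / (0.250 μM) = 10
Step-1 factor = 10 / 2 = 5
v = 5000 μL / 5 = 1.00 × 10^3 μL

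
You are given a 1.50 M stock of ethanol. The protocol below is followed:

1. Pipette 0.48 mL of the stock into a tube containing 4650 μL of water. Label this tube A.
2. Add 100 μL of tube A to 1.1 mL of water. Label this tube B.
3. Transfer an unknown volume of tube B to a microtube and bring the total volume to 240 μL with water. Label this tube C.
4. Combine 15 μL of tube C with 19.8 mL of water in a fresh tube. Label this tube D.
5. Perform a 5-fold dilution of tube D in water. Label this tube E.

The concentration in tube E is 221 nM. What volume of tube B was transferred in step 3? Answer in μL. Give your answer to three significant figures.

Step 1: 0.48 mL + 4650 μL = 5.13 mL total → factor 5.13/0.48 = 10.688
Step 2: 100 μL + 1.1 mL = 1200 μL total → factor 1200/100 = 12
Step 3: v brought to 240 μL → factor = 240 μL/v
Step 4: 15 μL + 19.8 mL = 19815 μL total → factor 19815/15 = 1321
Step 5: 5-fold → factor 5
Product of known-step factors = 8.4709 × 10^5
Overall factor = 1.50 M / (221 nM) = 6.7873 × 10^6
Step-3 factor = 6.7873 × 10^6 / 8.4709 × 10^5 = 8.0125
v = 240 μL / 8.0125 = 30.0 μL

30.0 μL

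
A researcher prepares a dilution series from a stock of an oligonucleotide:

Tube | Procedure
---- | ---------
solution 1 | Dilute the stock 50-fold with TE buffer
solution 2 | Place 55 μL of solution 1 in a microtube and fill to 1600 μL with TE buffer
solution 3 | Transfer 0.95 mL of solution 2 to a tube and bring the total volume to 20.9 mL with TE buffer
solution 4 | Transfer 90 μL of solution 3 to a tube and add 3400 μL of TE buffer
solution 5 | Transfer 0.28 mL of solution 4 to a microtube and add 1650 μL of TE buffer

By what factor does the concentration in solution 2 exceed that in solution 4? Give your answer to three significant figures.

853

Step 1: 50-fold → factor 50
Step 2: 55 μL brought to 1600 μL → factor 1600/55 = 29.091
Step 3: 0.95 mL brought to 20.9 mL → factor 20.9/0.95 = 22
Step 4: 90 μL + 3400 μL = 3490 μL total → factor 3490/90 = 38.778
Dilution factor to solution 2 = 1454.5; to solution 4 = 1.2409 × 10^6
[solution 2]/[solution 4] = (factor to solution 4)/(factor to solution 2) = 1.2409 × 10^6/1454.5 = 853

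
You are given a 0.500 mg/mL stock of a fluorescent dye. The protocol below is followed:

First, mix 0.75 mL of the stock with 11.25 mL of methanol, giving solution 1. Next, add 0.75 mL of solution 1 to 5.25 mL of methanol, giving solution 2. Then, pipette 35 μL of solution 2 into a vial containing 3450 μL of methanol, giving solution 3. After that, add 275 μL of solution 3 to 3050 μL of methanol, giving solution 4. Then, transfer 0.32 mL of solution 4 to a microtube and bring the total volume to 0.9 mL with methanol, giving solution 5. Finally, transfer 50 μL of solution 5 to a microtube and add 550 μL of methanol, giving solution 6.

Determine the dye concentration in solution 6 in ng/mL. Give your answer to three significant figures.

Step 1: 0.75 mL + 11.25 mL = 12 mL total → factor 12/0.75 = 16
Step 2: 0.75 mL + 5.25 mL = 6 mL total → factor 6/0.75 = 8
Step 3: 35 μL + 3450 μL = 3485 μL total → factor 3485/35 = 99.571
Step 4: 275 μL + 3050 μL = 3325 μL total → factor 3325/275 = 12.091
Step 5: 0.32 mL brought to 0.9 mL → factor 0.9/0.32 = 2.8125
Step 6: 50 μL + 550 μL = 600 μL total → factor 600/50 = 12
Overall dilution factor = 16 × 8 × 99.571 × 12.091 × 2.8125 × 12 = 5.2009 × 10^6
Final = 0.500 mg/mL / 5.2009 × 10^6 = 9.614 × 10^-8 mg/mL = 0.0961 ng/mL

0.0961 ng/mL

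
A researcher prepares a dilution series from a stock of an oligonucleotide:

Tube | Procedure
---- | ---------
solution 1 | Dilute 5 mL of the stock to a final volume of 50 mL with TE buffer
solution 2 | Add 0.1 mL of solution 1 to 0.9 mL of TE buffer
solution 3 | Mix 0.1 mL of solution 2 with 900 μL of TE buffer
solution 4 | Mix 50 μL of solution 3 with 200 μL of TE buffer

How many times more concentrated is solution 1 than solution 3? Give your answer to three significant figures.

Step 1: 5 mL brought to 50 mL → factor 50/5 = 10
Step 2: 0.1 mL + 0.9 mL = 1 mL total → factor 1/0.1 = 10
Step 3: 0.1 mL + 900 μL = 1 mL total → factor 1/0.1 = 10
Dilution factor to solution 1 = 10; to solution 3 = 1000
[solution 1]/[solution 3] = (factor to solution 3)/(factor to solution 1) = 1000/10 = 100

100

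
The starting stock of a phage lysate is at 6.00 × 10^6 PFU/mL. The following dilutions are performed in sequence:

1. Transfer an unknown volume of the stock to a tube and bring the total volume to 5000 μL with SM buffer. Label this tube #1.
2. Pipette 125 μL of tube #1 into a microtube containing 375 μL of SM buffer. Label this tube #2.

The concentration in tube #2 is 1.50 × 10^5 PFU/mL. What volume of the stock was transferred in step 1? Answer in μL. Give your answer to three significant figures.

Step 1: v brought to 5000 μL → factor = 5000 μL/v
Step 2: 125 μL + 375 μL = 500 μL total → factor 500/125 = 4
Product of known-step factors = 4
Overall factor = 6.00 × 10^6 PFU/mL / (1.50 × 10^5 PFU/mL) = 40
Step-1 factor = 40 / 4 = 10
v = 5000 μL / 10 = 500 μL

500 μL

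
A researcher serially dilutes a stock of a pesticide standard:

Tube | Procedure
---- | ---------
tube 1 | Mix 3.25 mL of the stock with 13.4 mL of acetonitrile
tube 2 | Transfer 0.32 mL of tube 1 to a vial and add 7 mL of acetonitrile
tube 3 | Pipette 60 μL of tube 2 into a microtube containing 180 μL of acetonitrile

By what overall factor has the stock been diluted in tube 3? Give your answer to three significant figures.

Step 1: 3.25 mL + 13.4 mL = 16.65 mL total → factor 16.65/3.25 = 5.1231
Step 2: 0.32 mL + 7 mL = 7.32 mL total → factor 7.32/0.32 = 22.875
Step 3: 60 μL + 180 μL = 240 μL total → factor 240/60 = 4
Overall dilution factor = 5.1231 × 22.875 × 4 = 468.76

469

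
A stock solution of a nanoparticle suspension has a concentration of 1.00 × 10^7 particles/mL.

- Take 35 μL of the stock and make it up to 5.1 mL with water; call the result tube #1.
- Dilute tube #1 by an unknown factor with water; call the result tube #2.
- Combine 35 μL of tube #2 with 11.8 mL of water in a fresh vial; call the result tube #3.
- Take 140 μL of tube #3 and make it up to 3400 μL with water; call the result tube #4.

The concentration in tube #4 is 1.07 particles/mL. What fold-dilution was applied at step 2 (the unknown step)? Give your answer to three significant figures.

7.81-fold

Step 1: 35 μL brought to 5.1 mL → factor 5100/35 = 145.71
Step 2: unknown factor x
Step 3: 35 μL + 11.8 mL = 11835 μL total → factor 11835/35 = 338.14
Step 4: 140 μL brought to 3400 μL → factor 3400/140 = 24.286
Product of known-step factors = 1.1966 × 10^6
Overall factor = 1.00 × 10^7 particles/mL / (1.07 particles/mL) = 9.3458 × 10^6
x = 9.3458 × 10^6 / 1.1966 × 10^6 = 7.81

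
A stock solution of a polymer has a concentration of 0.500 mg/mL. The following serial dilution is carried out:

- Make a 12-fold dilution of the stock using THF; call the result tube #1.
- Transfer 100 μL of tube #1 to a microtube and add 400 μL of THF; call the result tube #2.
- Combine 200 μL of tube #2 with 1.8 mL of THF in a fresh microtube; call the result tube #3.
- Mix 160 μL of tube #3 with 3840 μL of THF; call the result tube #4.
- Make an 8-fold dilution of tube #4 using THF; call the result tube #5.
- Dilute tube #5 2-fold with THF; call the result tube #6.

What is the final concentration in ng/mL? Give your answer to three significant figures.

Step 1: 12-fold → factor 12
Step 2: 100 μL + 400 μL = 500 μL total → factor 500/100 = 5
Step 3: 200 μL + 1.8 mL = 2000 μL total → factor 2000/200 = 10
Step 4: 160 μL + 3840 μL = 4000 μL total → factor 4000/160 = 25
Step 5: 8-fold → factor 8
Step 6: 2-fold → factor 2
Overall dilution factor = 12 × 5 × 10 × 25 × 8 × 2 = 2.4 × 10^5
Final = 0.500 mg/mL / 2.4 × 10^5 = 2.083 × 10^-6 mg/mL = 2.08 ng/mL

2.08 ng/mL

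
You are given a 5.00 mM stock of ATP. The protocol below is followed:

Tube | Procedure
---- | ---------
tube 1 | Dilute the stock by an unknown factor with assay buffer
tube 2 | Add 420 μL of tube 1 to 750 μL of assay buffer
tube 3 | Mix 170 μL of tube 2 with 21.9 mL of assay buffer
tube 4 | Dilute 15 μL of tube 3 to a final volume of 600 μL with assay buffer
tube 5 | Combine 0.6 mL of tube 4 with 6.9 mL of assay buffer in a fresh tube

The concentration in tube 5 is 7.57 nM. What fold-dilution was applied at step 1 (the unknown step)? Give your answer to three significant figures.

Step 1: unknown factor x
Step 2: 420 μL + 750 μL = 1170 μL total → factor 1170/420 = 2.7857
Step 3: 170 μL + 21.9 mL = 22070 μL total → factor 22070/170 = 129.82
Step 4: 15 μL brought to 600 μL → factor 600/15 = 40
Step 5: 0.6 mL + 6.9 mL = 7.5 mL total → factor 7.5/0.6 = 12.5
Product of known-step factors = 1.8083 × 10^5
Overall factor = 5.00 mM / (7.57 nM) = 6.605 × 10^5
x = 6.605 × 10^5 / 1.8083 × 10^5 = 3.65

3.65-fold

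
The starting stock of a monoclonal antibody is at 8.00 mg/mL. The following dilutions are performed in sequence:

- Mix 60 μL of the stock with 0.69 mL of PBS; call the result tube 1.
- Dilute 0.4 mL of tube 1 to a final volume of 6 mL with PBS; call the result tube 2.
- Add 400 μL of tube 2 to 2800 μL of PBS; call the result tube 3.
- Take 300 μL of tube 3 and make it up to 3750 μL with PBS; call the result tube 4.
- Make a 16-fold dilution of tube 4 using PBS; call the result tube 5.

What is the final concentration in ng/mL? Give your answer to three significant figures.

26.7 ng/mL

Step 1: 60 μL + 0.69 mL = 750 μL total → factor 750/60 = 12.5
Step 2: 0.4 mL brought to 6 mL → factor 6/0.4 = 15
Step 3: 400 μL + 2800 μL = 3200 μL total → factor 3200/400 = 8
Step 4: 300 μL brought to 3750 μL → factor 3750/300 = 12.5
Step 5: 16-fold → factor 16
Overall dilution factor = 12.5 × 15 × 8 × 12.5 × 16 = 3 × 10^5
Final = 8.00 mg/mL / 3 × 10^5 = 2.667 × 10^-5 mg/mL = 26.7 ng/mL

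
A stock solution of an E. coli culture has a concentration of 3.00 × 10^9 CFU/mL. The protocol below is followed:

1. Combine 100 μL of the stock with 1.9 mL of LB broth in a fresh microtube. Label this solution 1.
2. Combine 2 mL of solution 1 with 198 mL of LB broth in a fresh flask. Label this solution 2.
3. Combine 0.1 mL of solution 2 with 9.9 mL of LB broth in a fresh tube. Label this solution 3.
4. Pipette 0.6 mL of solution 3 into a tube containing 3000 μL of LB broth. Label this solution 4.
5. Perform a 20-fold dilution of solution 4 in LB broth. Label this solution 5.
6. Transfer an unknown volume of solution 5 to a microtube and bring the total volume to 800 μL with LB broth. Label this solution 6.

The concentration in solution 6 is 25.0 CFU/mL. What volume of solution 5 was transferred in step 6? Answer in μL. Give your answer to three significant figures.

Step 1: 100 μL + 1.9 mL = 2000 μL total → factor 2000/100 = 20
Step 2: 2 mL + 198 mL = 200 mL total → factor 200/2 = 100
Step 3: 0.1 mL + 9.9 mL = 10 mL total → factor 10/0.1 = 100
Step 4: 0.6 mL + 3000 μL = 3.6 mL total → factor 3.6/0.6 = 6
Step 5: 20-fold → factor 20
Step 6: v brought to 800 μL → factor = 800 μL/v
Product of known-step factors = 2.4 × 10^7
Overall factor = 3.00 × 10^9 CFU/mL / (25.0 CFU/mL) = 1.2 × 10^8
Step-6 factor = 1.2 × 10^8 / 2.4 × 10^7 = 5
v = 800 μL / 5 = 160 μL

160 μL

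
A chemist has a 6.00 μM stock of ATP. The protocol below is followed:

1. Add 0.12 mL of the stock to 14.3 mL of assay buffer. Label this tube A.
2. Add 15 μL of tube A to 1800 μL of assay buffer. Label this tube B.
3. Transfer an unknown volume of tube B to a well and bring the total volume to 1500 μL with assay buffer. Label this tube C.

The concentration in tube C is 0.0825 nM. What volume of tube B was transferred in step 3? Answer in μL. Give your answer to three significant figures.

Step 1: 0.12 mL + 14.3 mL = 14.42 mL total → factor 14.42/0.12 = 120.17
Step 2: 15 μL + 1800 μL = 1815 μL total → factor 1815/15 = 121
Step 3: v brought to 1500 μL → factor = 1500 μL/v
Product of known-step factors = 14540
Overall factor = 6.00 μM / (0.0825 nM) = 72727
Step-3 factor = 72727 / 14540 = 5.0018
v = 1500 μL / 5.0018 = 300 μL

300 μL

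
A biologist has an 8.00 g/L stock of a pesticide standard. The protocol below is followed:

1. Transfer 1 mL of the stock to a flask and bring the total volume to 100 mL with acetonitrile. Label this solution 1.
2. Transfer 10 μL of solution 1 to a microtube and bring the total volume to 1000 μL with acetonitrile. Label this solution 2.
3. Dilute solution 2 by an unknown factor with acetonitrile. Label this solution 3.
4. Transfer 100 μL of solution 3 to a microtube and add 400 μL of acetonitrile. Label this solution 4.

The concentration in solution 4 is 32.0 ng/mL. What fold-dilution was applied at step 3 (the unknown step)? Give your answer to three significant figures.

Step 1: 1 mL brought to 100 mL → factor 100/1 = 100
Step 2: 10 μL brought to 1000 μL → factor 1000/10 = 100
Step 3: unknown factor x
Step 4: 100 μL + 400 μL = 500 μL total → factor 500/100 = 5
Product of known-step factors = 50000
Overall factor = 8.00 g/L / (32.0 ng/mL) = 2.5 × 10^5
x = 2.5 × 10^5 / 50000 = 5.00

5.00-fold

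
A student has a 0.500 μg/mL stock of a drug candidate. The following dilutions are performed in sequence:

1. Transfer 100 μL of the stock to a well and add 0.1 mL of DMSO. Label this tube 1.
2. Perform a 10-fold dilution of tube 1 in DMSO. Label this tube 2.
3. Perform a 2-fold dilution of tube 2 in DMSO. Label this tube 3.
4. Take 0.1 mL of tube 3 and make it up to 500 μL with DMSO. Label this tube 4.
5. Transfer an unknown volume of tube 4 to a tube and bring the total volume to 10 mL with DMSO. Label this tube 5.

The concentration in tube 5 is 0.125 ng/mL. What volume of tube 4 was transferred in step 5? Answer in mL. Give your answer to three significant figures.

Step 1: 100 μL + 0.1 mL = 200 μL total → factor 200/100 = 2
Step 2: 10-fold → factor 10
Step 3: 2-fold → factor 2
Step 4: 0.1 mL brought to 500 μL → factor 0.5/0.1 = 5
Step 5: v brought to 10 mL → factor = 10 mL/v
Product of known-step factors = 200
Overall factor = 0.500 μg/mL / (0.125 ng/mL) = 4000
Step-5 factor = 4000 / 200 = 20
v = 10 mL / 20 = 0.500 mL

0.500 mL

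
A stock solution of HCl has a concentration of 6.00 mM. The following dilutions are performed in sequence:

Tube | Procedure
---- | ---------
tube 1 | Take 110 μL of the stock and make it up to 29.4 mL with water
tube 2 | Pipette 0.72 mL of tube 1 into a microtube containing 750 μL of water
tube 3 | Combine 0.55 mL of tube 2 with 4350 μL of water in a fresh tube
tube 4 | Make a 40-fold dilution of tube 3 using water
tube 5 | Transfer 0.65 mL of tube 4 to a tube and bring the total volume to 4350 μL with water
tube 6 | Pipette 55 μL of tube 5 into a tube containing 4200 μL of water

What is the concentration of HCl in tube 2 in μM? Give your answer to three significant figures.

11.0 μM

Step 1: 110 μL brought to 29.4 mL → factor 29400/110 = 267.27
Step 2: 0.72 mL + 750 μL = 1.47 mL total → factor 1.47/0.72 = 2.0417
Dilution factor through tube 2 = 267.27 × 2.0417 = 545.68
[tube 2] = 6.00 mM / 545.68 = 0.01100 mM = 11.0 μM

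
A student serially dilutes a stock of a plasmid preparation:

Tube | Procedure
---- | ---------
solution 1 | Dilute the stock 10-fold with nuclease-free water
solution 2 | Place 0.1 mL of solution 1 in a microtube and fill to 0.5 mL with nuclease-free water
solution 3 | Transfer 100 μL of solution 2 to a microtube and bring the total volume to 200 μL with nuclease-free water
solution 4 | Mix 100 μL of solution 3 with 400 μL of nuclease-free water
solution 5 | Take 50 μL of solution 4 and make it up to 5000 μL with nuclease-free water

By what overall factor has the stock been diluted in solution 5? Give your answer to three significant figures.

5.00 × 10^4

Step 1: 10-fold → factor 10
Step 2: 0.1 mL brought to 0.5 mL → factor 0.5/0.1 = 5
Step 3: 100 μL brought to 200 μL → factor 200/100 = 2
Step 4: 100 μL + 400 μL = 500 μL total → factor 500/100 = 5
Step 5: 50 μL brought to 5000 μL → factor 5000/50 = 100
Overall dilution factor = 10 × 5 × 2 × 5 × 100 = 50000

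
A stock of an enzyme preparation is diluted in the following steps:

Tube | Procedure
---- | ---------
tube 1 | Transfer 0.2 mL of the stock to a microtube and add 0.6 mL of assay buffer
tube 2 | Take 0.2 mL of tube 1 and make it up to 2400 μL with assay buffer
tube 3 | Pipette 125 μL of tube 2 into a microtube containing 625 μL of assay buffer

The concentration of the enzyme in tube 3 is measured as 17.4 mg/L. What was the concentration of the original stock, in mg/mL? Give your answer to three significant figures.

Step 1: 0.2 mL + 0.6 mL = 0.8 mL total → factor 0.8/0.2 = 4
Step 2: 0.2 mL brought to 2400 μL → factor 2.4/0.2 = 12
Step 3: 125 μL + 625 μL = 750 μL total → factor 750/125 = 6
Overall dilution factor = 4 × 12 × 6 = 288
Stock = 17.4 mg/L × 288 = 5011 mg/L = 5.01 mg/mL

5.01 mg/mL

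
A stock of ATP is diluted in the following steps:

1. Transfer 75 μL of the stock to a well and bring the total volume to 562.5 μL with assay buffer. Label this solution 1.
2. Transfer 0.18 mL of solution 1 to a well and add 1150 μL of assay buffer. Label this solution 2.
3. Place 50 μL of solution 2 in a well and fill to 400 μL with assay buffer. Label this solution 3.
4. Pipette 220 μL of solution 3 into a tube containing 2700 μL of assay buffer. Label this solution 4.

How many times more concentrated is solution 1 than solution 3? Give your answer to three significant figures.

59.1

Step 1: 75 μL brought to 562.5 μL → factor 562.5/75 = 7.5
Step 2: 0.18 mL + 1150 μL = 1.33 mL total → factor 1.33/0.18 = 7.3889
Step 3: 50 μL brought to 400 μL → factor 400/50 = 8
Dilution factor to solution 1 = 7.5; to solution 3 = 443.33
[solution 1]/[solution 3] = (factor to solution 3)/(factor to solution 1) = 443.33/7.5 = 59.1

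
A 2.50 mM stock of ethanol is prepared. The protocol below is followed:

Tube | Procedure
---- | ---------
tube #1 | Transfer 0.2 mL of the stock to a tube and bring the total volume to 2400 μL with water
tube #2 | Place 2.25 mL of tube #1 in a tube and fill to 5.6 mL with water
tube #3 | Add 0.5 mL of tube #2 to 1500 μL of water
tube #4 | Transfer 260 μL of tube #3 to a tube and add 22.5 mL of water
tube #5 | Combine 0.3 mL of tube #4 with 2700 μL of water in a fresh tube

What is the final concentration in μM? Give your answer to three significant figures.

0.0239 μM

Step 1: 0.2 mL brought to 2400 μL → factor 2.4/0.2 = 12
Step 2: 2.25 mL brought to 5.6 mL → factor 5.6/2.25 = 2.4889
Step 3: 0.5 mL + 1500 μL = 2 mL total → factor 2/0.5 = 4
Step 4: 260 μL + 22.5 mL = 22760 μL total → factor 22760/260 = 87.538
Step 5: 0.3 mL + 2700 μL = 3 mL total → factor 3/0.3 = 10
Overall dilution factor = 12 × 2.4889 × 4 × 87.538 × 10 = 1.0458 × 10^5
Final = 2.50 mM / 1.0458 × 10^5 = 2.391 × 10^-5 mM = 0.0239 μM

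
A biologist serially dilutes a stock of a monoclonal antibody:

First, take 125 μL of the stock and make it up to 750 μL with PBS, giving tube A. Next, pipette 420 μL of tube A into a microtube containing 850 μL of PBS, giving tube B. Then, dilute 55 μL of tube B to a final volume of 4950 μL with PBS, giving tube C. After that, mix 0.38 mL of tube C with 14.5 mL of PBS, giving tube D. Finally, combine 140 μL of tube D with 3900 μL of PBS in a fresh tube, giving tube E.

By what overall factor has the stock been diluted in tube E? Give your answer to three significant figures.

1.85 × 10^6

Step 1: 125 μL brought to 750 μL → factor 750/125 = 6
Step 2: 420 μL + 850 μL = 1270 μL total → factor 1270/420 = 3.0238
Step 3: 55 μL brought to 4950 μL → factor 4950/55 = 90
Step 4: 0.38 mL + 14.5 mL = 14.88 mL total → factor 14.88/0.38 = 39.158
Step 5: 140 μL + 3900 μL = 4040 μL total → factor 4040/140 = 28.857
Overall dilution factor = 6 × 3.0238 × 90 × 39.158 × 28.857 = 1.8451 × 10^6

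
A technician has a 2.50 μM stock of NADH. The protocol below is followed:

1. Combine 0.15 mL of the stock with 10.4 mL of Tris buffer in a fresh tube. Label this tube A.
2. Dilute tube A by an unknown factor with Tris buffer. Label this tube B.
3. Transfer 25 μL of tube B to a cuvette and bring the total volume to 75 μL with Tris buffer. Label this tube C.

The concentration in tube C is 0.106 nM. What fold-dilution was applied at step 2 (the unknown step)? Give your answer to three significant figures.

Step 1: 0.15 mL + 10.4 mL = 10.55 mL total → factor 10.55/0.15 = 70.333
Step 2: unknown factor x
Step 3: 25 μL brought to 75 μL → factor 75/25 = 3
Product of known-step factors = 211
Overall factor = 2.50 μM / (0.106 nM) = 23585
x = 23585 / 211 = 112

112-fold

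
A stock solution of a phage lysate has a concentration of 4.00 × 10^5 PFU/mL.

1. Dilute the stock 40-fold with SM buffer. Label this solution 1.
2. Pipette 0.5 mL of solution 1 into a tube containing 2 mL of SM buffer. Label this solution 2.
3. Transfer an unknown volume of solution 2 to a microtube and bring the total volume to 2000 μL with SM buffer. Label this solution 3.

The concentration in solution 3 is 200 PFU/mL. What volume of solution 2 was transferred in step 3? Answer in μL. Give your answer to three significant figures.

200 μL

Step 1: 40-fold → factor 40
Step 2: 0.5 mL + 2 mL = 2.5 mL total → factor 2.5/0.5 = 5
Step 3: v brought to 2000 μL → factor = 2000 μL/v
Product of known-step factors = 200
Overall factor = 4.00 × 10^5 PFU/mL / (200 PFU/mL) = 2000
Step-3 factor = 2000 / 200 = 10
v = 2000 μL / 10 = 200 μL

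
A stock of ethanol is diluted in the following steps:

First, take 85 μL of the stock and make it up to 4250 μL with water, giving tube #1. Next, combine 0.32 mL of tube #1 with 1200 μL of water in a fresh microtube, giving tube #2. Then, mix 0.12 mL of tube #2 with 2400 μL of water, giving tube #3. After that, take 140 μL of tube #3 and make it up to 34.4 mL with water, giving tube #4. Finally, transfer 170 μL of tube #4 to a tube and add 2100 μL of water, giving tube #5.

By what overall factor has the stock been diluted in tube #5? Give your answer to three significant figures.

Step 1: 85 μL brought to 4250 μL → factor 4250/85 = 50
Step 2: 0.32 mL + 1200 μL = 1.52 mL total → factor 1.52/0.32 = 4.75
Step 3: 0.12 mL + 2400 μL = 2.52 mL total → factor 2.52/0.12 = 21
Step 4: 140 μL brought to 34.4 mL → factor 34400/140 = 245.71
Step 5: 170 μL + 2100 μL = 2270 μL total → factor 2270/170 = 13.353
Overall dilution factor = 50 × 4.75 × 21 × 245.71 × 13.353 = 1.6364 × 10^7

1.64 × 10^7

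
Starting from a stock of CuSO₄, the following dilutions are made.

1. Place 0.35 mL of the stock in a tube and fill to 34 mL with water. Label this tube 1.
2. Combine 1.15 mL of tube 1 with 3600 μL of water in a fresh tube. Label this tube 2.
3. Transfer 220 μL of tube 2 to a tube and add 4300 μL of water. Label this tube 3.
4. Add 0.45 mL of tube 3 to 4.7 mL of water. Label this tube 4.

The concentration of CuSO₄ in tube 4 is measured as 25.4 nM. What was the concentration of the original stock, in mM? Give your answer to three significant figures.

2.40 mM

Step 1: 0.35 mL brought to 34 mL → factor 34/0.35 = 97.143
Step 2: 1.15 mL + 3600 μL = 4.75 mL total → factor 4.75/1.15 = 4.1304
Step 3: 220 μL + 4300 μL = 4520 μL total → factor 4520/220 = 20.545
Step 4: 0.45 mL + 4.7 mL = 5.15 mL total → factor 5.15/0.45 = 11.444
Overall dilution factor = 97.143 × 4.1304 × 20.545 × 11.444 = 94345
Stock = 25.4 nM × 94345 = 2.396 × 10^6 nM = 2.40 mM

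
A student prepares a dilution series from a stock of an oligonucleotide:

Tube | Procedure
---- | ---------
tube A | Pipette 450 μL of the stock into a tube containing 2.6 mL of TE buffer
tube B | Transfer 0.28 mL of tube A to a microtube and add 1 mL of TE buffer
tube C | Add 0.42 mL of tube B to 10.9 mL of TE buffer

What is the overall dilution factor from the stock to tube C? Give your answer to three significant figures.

Step 1: 450 μL + 2.6 mL = 3050 μL total → factor 3050/450 = 6.7778
Step 2: 0.28 mL + 1 mL = 1.28 mL total → factor 1.28/0.28 = 4.5714
Step 3: 0.42 mL + 10.9 mL = 11.32 mL total → factor 11.32/0.42 = 26.952
Overall dilution factor = 6.7778 × 4.5714 × 26.952 = 835.1

835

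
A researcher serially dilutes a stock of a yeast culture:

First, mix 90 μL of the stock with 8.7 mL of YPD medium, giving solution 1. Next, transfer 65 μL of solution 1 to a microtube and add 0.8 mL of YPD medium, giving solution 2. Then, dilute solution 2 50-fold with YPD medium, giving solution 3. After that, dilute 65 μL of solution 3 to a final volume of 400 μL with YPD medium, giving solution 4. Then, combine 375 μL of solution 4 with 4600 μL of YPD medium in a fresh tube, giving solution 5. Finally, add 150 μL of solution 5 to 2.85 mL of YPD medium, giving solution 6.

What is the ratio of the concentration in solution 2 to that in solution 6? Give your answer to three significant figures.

Step 1: 90 μL + 8.7 mL = 8790 μL total → factor 8790/90 = 97.667
Step 2: 65 μL + 0.8 mL = 865 μL total → factor 865/65 = 13.308
Step 3: 50-fold → factor 50
Step 4: 65 μL brought to 400 μL → factor 400/65 = 6.1538
Step 5: 375 μL + 4600 μL = 4975 μL total → factor 4975/375 = 13.267
Step 6: 150 μL + 2.85 mL = 3000 μL total → factor 3000/150 = 20
Dilution factor to solution 2 = 1299.7; to solution 6 = 1.0611 × 10^8
[solution 2]/[solution 6] = (factor to solution 6)/(factor to solution 2) = 1.0611 × 10^8/1299.7 = 8.16 × 10^4

8.16 × 10^4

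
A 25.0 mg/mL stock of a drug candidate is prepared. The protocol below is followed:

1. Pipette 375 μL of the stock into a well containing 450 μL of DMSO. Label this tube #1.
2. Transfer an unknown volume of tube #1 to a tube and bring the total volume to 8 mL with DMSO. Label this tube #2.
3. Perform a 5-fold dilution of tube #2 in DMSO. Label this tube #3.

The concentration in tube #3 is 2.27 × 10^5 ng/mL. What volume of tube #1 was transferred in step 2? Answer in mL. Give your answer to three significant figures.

0.799 mL

Step 1: 375 μL + 450 μL = 825 μL total → factor 825/375 = 2.2
Step 2: v brought to 8 mL → factor = 8 mL/v
Step 3: 5-fold → factor 5
Product of known-step factors = 11
Overall factor = 25.0 mg/mL / (2.27 × 10^5 ng/mL) = 110.13
Step-2 factor = 110.13 / 11 = 10.012
v = 8 mL / 10.012 = 0.799 mL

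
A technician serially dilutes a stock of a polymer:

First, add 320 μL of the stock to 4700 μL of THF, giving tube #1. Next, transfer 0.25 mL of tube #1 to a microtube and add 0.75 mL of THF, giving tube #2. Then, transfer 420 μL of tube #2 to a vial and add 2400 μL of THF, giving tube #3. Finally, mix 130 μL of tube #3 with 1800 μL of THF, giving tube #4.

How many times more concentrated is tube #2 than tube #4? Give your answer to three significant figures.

99.7

Step 1: 320 μL + 4700 μL = 5020 μL total → factor 5020/320 = 15.688
Step 2: 0.25 mL + 0.75 mL = 1 mL total → factor 1/0.25 = 4
Step 3: 420 μL + 2400 μL = 2820 μL total → factor 2820/420 = 6.7143
Step 4: 130 μL + 1800 μL = 1930 μL total → factor 1930/130 = 14.846
Dilution factor to tube #2 = 62.75; to tube #4 = 6255
[tube #2]/[tube #4] = (factor to tube #4)/(factor to tube #2) = 6255/62.75 = 99.7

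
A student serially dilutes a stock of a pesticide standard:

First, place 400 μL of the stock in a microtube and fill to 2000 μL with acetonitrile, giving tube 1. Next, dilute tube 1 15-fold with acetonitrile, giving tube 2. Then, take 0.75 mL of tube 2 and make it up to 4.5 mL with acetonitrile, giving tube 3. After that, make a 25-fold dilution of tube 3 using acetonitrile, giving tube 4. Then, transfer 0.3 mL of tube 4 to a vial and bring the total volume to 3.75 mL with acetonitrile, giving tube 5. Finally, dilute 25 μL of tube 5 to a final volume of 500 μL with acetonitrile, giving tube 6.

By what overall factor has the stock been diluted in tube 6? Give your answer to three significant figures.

2.81 × 10^6

Step 1: 400 μL brought to 2000 μL → factor 2000/400 = 5
Step 2: 15-fold → factor 15
Step 3: 0.75 mL brought to 4.5 mL → factor 4.5/0.75 = 6
Step 4: 25-fold → factor 25
Step 5: 0.3 mL brought to 3.75 mL → factor 3.75/0.3 = 12.5
Step 6: 25 μL brought to 500 μL → factor 500/25 = 20
Overall dilution factor = 5 × 15 × 6 × 25 × 12.5 × 20 = 2.8125 × 10^6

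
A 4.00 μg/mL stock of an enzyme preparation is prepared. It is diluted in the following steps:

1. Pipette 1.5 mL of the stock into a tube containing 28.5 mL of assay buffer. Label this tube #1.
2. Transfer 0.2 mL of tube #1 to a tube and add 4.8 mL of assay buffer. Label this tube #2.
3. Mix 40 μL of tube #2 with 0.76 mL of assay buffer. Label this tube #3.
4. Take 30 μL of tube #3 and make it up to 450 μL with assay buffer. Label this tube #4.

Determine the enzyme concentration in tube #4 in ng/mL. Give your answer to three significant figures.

0.0267 ng/mL

Step 1: 1.5 mL + 28.5 mL = 30 mL total → factor 30/1.5 = 20
Step 2: 0.2 mL + 4.8 mL = 5 mL total → factor 5/0.2 = 25
Step 3: 40 μL + 0.76 mL = 800 μL total → factor 800/40 = 20
Step 4: 30 μL brought to 450 μL → factor 450/30 = 15
Overall dilution factor = 20 × 25 × 20 × 15 = 1.5 × 10^5
Final = 4.00 μg/mL / 1.5 × 10^5 = 2.667 × 10^-5 μg/mL = 0.0267 ng/mL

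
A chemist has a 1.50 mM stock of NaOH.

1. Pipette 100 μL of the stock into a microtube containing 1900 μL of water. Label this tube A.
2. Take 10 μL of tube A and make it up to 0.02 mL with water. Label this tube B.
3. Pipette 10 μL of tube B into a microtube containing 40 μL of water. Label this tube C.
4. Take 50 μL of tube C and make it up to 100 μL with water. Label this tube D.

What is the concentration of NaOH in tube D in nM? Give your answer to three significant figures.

3.75 × 10^3 nM

Step 1: 100 μL + 1900 μL = 2000 μL total → factor 2000/100 = 20
Step 2: 10 μL brought to 0.02 mL → factor 20/10 = 2
Step 3: 10 μL + 40 μL = 50 μL total → factor 50/10 = 5
Step 4: 50 μL brought to 100 μL → factor 100/50 = 2
Dilution factor through tube D = 20 × 2 × 5 × 2 = 400
[tube D] = 1.50 mM / 400 = 0.003750 mM = 3.75 × 10^3 nM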